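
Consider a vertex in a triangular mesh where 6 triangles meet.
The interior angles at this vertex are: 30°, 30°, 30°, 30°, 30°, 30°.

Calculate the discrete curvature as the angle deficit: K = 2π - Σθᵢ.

Sum of angles = 180°. K = 360° - 180° = 180° = π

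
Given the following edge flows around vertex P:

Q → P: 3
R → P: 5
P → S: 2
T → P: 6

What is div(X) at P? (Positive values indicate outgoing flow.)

Divergence = sum of outgoing flows = (-3) + (-5) + 2 + (-6) = -12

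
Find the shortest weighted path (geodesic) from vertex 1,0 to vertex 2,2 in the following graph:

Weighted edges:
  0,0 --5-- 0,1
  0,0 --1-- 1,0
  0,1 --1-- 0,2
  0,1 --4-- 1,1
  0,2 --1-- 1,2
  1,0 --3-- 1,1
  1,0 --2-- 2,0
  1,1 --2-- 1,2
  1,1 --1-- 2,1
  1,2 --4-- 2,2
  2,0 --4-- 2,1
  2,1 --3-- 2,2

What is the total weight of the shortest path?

Shortest path: 1,0 → 1,1 → 2,1 → 2,2, total weight = 7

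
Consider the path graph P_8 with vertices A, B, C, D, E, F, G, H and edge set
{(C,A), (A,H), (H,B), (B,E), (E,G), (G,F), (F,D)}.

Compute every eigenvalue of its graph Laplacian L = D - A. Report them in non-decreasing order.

The path graph P_n has Laplacian eigenvalues λ_k = 2 − 2cos(kπ/n), k = 0, 1, …, n−1. Here n = 8:
k=0: 2 − 2cos(0) = 0.0; k=1: 2 − 2cos(π/8) = 0.1522; k=2: 2 − 2cos(π/4) = 0.5858; k=3: 2 − 2cos(3π/8) = 1.2346; k=4: 2 − 2cos(π/2) = 2.0; k=5: 2 − 2cos(5π/8) = 2.7654; k=6: 2 − 2cos(3π/4) = 3.4142; k=7: 2 − 2cos(7π/8) = 3.8478.
Laplacian eigenvalues (increasing order): [0.0, 0.1522, 0.5858, 1.2346, 2.0, 2.7654, 3.4142, 3.8478]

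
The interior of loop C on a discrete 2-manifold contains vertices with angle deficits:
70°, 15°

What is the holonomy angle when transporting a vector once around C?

Holonomy = total enclosed curvature = 70° + 15° = 85°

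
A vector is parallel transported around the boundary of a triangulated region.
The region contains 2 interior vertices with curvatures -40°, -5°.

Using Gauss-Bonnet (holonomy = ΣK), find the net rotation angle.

Holonomy = total enclosed curvature = (-40°) + (-5°) = -45°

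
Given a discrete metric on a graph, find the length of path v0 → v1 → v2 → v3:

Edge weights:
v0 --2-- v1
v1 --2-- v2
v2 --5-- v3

Arc length = 2 + 2 + 5 = 9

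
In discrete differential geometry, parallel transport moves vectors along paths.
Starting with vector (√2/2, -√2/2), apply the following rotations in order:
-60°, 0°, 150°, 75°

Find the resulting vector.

Total rotation: (-60°) + 0° + 150° + 75° = 165°. Final vector: (-0.5000, 0.8660)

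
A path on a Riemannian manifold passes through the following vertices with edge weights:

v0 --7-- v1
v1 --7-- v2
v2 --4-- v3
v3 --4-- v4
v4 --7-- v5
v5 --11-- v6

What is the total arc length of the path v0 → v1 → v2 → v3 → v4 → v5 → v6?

Arc length = 7 + 7 + 4 + 4 + 7 + 11 = 40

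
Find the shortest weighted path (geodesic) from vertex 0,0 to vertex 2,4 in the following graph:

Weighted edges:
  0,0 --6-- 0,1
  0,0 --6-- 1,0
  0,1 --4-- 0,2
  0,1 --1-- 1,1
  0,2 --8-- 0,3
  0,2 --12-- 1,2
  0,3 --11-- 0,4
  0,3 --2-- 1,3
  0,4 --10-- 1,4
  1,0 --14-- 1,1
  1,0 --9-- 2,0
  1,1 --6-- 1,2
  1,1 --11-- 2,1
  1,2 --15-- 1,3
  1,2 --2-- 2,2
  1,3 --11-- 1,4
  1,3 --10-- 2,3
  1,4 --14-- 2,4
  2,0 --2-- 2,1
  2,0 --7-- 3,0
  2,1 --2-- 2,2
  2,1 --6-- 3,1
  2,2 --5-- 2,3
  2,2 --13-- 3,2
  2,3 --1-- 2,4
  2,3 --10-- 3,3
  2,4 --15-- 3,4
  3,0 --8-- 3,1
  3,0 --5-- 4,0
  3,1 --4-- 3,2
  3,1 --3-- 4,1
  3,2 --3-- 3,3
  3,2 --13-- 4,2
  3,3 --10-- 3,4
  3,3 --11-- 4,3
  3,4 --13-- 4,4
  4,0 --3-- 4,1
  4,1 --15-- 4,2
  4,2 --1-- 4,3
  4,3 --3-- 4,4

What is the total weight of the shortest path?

Shortest path: 0,0 → 0,1 → 1,1 → 1,2 → 2,2 → 2,3 → 2,4, total weight = 21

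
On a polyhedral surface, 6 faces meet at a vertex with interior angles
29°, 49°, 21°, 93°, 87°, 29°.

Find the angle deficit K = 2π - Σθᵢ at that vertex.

Sum of angles = 308°. K = 360° - 308° = 52° = 13π/45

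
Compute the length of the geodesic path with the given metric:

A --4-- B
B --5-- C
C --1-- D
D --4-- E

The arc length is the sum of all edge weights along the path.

Arc length = 4 + 5 + 1 + 4 = 14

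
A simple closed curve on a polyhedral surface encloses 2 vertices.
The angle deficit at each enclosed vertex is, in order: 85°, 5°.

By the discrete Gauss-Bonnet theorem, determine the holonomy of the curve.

Holonomy = total enclosed curvature = 85° + 5° = 90°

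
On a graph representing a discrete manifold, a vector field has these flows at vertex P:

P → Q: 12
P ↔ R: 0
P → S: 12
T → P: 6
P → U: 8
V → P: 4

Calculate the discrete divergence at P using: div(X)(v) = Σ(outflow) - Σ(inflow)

Divergence = sum of outgoing flows = 12 + 0 + 12 + (-6) + 8 + (-4) = 22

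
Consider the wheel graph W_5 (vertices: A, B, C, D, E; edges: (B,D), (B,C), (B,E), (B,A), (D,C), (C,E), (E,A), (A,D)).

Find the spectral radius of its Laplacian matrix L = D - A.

The wheel W_5 is the join K_1 ∨ C_4 (a hub joined to every vertex of a cycle of length 4). For a join G ∨ H (G on p vertices, H on q vertices) the Laplacian spectrum is 0, p+q, the eigenvalues of L(G) other than one 0 each shifted by +q, and the eigenvalues of L(H) other than one 0 each shifted by +p. With G = K_1 (p = 1, nothing left after dropping its 0) and H = C_4 (q = 4, eigenvalues 2 − 2cos(2πk/4), k = 0, …, 3; drop k = 0), the spectrum of W_5 is 0, 5, and 1 + (2 − 2cos(2πk/4)) = 3 − 2cos(2πk/4) for k = 1, …, 3:
k=1: 3 − 2cos(π/2) = 3.0; k=2: 3 − 2cos(π) = 5.0; k=3: 3 − 2cos(3π/2) = 3.0.
Laplacian eigenvalues: [0.0, 3.0, 3.0, 5.0, 5.0]. Largest eigenvalue (spectral radius) = 5.0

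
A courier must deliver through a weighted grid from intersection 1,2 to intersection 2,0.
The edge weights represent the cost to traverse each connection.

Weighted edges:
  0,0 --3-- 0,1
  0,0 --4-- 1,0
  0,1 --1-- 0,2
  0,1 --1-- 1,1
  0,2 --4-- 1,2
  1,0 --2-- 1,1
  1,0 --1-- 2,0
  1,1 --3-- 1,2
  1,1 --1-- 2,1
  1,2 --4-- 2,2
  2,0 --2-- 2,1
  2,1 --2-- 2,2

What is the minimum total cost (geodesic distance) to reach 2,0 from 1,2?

Shortest path: 1,2 → 1,1 → 2,1 → 2,0, total weight = 6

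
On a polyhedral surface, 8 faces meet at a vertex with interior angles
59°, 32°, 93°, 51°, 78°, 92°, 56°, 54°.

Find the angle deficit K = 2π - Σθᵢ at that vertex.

Sum of angles = 515°. K = 360° - 515° = -155° = -31π/36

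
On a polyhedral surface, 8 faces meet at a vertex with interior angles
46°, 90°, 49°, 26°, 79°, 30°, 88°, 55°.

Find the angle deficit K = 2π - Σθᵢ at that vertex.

Sum of angles = 463°. K = 360° - 463° = -103° = -103π/180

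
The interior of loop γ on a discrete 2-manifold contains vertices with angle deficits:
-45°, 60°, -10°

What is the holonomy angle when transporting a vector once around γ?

Holonomy = total enclosed curvature = (-45°) + 60° + (-10°) = 5°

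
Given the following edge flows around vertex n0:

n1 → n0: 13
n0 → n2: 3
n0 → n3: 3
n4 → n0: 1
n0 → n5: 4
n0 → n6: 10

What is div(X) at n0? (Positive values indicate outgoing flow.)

Divergence = sum of outgoing flows = (-13) + 3 + 3 + (-1) + 4 + 10 = 6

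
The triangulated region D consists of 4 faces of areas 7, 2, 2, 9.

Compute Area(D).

7 + 2 + 2 + 9 = 20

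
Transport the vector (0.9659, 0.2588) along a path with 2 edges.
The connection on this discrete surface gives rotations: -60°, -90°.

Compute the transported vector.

Total rotation: (-60°) + (-90°) = -150°. Final vector: (-0.7071, -0.7071)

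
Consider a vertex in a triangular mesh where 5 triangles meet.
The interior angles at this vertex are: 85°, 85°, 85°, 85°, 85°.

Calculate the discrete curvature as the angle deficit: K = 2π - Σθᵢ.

Sum of angles = 425°. K = 360° - 425° = -65°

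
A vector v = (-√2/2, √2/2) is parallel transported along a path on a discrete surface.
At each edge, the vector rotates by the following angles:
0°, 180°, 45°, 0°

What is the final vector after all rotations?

Total rotation: 0° + 180° + 45° + 0° = 225° ≡ -135° (mod 360°). Final vector: (1, 0)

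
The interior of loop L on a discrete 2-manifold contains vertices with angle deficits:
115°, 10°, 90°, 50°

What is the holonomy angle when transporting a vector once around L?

Holonomy = total enclosed curvature = 115° + 10° + 90° + 50° = 265°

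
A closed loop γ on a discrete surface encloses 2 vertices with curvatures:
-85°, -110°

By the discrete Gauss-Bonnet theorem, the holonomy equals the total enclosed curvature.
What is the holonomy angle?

Holonomy = total enclosed curvature = (-85°) + (-110°) = -195°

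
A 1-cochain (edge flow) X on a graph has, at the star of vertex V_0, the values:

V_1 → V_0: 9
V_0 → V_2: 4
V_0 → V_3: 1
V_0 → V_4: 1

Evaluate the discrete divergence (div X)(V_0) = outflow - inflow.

Divergence = sum of outgoing flows = (-9) + 4 + 1 + 1 = -3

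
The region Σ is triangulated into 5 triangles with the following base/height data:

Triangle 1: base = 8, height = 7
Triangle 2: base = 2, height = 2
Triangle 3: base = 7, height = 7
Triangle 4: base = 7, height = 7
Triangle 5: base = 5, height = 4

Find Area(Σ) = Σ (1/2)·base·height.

(1/2)×8×7 + (1/2)×2×2 + (1/2)×7×7 + (1/2)×7×7 + (1/2)×5×4 = 89.0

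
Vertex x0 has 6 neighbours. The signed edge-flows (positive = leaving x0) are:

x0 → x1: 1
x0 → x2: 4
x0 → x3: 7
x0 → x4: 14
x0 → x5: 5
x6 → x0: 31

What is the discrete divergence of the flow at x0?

Divergence = sum of outgoing flows = 1 + 4 + 7 + 14 + 5 + (-31) = 0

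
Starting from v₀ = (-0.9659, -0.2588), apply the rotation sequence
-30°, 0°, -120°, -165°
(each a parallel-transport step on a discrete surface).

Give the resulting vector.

Total rotation: (-30°) + 0° + (-120°) + (-165°) = -315° ≡ 45° (mod 360°). Final vector: (-0.5000, -0.8660)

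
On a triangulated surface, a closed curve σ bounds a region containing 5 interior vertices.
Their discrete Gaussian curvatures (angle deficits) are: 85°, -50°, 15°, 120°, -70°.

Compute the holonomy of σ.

Holonomy = total enclosed curvature = 85° + (-50°) + 15° + 120° + (-70°) = 100°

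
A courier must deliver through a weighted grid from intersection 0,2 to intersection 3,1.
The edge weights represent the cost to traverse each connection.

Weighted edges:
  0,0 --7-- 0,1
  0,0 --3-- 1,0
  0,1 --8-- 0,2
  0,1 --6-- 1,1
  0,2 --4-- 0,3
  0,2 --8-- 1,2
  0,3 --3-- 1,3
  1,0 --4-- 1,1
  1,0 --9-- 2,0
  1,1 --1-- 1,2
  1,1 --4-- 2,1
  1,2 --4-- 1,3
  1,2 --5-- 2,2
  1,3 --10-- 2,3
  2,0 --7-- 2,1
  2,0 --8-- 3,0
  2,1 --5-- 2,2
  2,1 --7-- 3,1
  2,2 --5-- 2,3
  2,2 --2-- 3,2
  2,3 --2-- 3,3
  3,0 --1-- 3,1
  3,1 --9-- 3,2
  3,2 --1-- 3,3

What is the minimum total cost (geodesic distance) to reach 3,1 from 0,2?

Shortest path: 0,2 → 1,2 → 1,1 → 2,1 → 3,1, total weight = 20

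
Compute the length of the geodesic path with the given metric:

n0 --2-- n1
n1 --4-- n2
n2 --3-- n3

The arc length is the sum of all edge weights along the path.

Arc length = 2 + 4 + 3 = 9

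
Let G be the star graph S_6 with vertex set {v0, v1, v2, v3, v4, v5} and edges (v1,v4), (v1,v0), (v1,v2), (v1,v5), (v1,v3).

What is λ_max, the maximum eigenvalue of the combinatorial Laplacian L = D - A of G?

The star S_6 is the complete bipartite graph K_{1,5} (one hub of degree 5, 5 leaves of degree 1). The Laplacian spectrum of K_{p,q} is 0, p (multiplicity q−1), q (multiplicity p−1), p+q. With p = 1, q = 5: 0 once, 1 with multiplicity 4, and 6 once. (Check: trace L = sum of degrees = 10 = 4·1 + 6.)
Laplacian eigenvalues: [0.0, 1.0, 1.0, 1.0, 1.0, 6.0]. Largest eigenvalue (spectral radius) = 6.0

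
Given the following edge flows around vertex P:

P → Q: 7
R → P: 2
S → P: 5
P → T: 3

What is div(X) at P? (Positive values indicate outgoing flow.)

Divergence = sum of outgoing flows = 7 + (-2) + (-5) + 3 = 3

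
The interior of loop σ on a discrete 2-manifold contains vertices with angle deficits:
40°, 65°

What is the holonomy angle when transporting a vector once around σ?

Holonomy = total enclosed curvature = 40° + 65° = 105°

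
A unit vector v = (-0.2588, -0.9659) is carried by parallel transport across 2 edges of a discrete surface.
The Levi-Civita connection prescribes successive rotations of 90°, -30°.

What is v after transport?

Total rotation: 90° + (-30°) = 60°. Final vector: (0.7071, -0.7071)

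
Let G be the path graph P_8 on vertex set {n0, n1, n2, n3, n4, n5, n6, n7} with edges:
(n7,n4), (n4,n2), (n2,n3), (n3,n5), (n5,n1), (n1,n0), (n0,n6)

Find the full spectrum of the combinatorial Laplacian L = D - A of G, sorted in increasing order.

The path graph P_n has Laplacian eigenvalues λ_k = 2 − 2cos(kπ/n), k = 0, 1, …, n−1. Here n = 8:
k=0: 2 − 2cos(0) = 0.0; k=1: 2 − 2cos(π/8) = 0.1522; k=2: 2 − 2cos(π/4) = 0.5858; k=3: 2 − 2cos(3π/8) = 1.2346; k=4: 2 − 2cos(π/2) = 2.0; k=5: 2 − 2cos(5π/8) = 2.7654; k=6: 2 − 2cos(3π/4) = 3.4142; k=7: 2 − 2cos(7π/8) = 3.8478.
Laplacian eigenvalues (increasing order): [0.0, 0.1522, 0.5858, 1.2346, 2.0, 2.7654, 3.4142, 3.8478]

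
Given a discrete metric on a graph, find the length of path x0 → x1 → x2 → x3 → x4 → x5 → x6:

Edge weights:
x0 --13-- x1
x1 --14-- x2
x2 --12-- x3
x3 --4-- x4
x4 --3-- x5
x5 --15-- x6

Arc length = 13 + 14 + 12 + 4 + 3 + 15 = 61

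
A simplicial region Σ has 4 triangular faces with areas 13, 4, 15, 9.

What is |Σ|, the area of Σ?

13 + 4 + 15 + 9 = 41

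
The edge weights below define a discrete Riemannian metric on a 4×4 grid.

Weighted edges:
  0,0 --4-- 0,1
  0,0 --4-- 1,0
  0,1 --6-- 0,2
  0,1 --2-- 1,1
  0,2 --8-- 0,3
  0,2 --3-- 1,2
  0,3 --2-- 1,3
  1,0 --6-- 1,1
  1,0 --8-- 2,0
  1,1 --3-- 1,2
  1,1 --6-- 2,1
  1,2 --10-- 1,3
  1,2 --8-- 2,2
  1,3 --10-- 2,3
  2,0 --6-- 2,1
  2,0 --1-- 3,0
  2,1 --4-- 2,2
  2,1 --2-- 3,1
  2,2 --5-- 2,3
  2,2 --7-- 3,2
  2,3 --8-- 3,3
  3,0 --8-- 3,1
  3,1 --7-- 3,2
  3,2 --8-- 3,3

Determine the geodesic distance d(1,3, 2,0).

Shortest path: 1,3 → 1,2 → 1,1 → 2,1 → 2,0, total weight = 25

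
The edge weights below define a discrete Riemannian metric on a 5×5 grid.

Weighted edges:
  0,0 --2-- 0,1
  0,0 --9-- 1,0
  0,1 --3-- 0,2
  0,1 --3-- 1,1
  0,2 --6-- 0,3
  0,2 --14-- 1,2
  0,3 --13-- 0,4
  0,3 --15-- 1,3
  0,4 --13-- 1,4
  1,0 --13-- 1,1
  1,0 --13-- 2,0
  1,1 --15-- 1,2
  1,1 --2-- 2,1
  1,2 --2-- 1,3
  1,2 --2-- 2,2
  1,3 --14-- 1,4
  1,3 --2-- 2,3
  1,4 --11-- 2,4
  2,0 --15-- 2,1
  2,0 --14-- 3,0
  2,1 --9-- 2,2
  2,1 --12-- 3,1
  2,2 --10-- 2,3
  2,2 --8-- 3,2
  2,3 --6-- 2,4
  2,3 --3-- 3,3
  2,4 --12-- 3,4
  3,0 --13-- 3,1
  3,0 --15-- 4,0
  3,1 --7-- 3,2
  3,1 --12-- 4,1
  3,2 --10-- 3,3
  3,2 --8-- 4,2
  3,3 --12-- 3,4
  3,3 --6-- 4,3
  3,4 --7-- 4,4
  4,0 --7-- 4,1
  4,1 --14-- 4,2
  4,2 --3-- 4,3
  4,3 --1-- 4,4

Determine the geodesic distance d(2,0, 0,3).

Shortest path: 2,0 → 2,1 → 1,1 → 0,1 → 0,2 → 0,3, total weight = 29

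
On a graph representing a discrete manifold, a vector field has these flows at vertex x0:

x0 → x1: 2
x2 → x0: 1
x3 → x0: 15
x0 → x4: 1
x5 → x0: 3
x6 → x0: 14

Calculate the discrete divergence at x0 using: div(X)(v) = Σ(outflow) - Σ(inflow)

Divergence = sum of outgoing flows = 2 + (-1) + (-15) + 1 + (-3) + (-14) = -30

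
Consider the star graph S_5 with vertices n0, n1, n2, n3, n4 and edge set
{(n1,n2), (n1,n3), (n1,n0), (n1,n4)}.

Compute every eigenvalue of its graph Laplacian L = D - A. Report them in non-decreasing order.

The star S_5 is the complete bipartite graph K_{1,4} (one hub of degree 4, 4 leaves of degree 1). The Laplacian spectrum of K_{p,q} is 0, p (multiplicity q−1), q (multiplicity p−1), p+q. With p = 1, q = 4: 0 once, 1 with multiplicity 3, and 5 once. (Check: trace L = sum of degrees = 8 = 3·1 + 5.)
Laplacian eigenvalues (increasing order): [0.0, 1.0, 1.0, 1.0, 5.0]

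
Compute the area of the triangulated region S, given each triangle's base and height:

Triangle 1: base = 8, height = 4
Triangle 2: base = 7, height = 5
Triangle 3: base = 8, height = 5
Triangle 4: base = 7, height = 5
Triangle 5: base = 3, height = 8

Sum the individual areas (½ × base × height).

(1/2)×8×4 + (1/2)×7×5 + (1/2)×8×5 + (1/2)×7×5 + (1/2)×3×8 = 83.0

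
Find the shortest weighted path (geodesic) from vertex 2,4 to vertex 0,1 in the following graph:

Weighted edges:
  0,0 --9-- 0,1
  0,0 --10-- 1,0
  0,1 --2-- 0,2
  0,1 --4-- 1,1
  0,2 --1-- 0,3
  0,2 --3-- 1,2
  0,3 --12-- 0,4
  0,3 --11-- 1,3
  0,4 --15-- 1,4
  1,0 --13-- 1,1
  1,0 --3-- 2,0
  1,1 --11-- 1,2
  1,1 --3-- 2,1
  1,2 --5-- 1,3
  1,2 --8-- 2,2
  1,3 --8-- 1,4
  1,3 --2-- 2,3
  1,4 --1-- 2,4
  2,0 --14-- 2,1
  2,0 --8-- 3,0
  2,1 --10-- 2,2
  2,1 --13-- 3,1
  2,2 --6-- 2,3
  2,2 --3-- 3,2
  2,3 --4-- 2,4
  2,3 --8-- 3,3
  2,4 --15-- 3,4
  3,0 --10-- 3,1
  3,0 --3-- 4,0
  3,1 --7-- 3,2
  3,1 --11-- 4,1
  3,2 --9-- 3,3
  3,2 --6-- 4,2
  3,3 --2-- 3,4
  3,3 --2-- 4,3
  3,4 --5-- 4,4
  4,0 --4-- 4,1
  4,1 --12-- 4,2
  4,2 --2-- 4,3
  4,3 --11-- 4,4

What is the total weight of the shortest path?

Shortest path: 2,4 → 2,3 → 1,3 → 1,2 → 0,2 → 0,1, total weight = 16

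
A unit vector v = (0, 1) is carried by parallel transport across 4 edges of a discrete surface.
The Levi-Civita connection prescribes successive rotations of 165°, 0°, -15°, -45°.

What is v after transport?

Total rotation: 165° + 0° + (-15°) + (-45°) = 105°. Final vector: (-0.9659, -0.2588)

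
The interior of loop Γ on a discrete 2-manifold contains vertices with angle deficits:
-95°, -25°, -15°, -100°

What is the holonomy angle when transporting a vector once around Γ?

Holonomy = total enclosed curvature = (-95°) + (-25°) + (-15°) + (-100°) = -235°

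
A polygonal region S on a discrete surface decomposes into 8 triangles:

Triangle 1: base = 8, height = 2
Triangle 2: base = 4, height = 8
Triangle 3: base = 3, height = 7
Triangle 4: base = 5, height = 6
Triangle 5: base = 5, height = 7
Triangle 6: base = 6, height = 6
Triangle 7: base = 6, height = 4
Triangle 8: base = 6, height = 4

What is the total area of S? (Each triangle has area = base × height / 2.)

(1/2)×8×2 + (1/2)×4×8 + (1/2)×3×7 + (1/2)×5×6 + (1/2)×5×7 + (1/2)×6×6 + (1/2)×6×4 + (1/2)×6×4 = 109.0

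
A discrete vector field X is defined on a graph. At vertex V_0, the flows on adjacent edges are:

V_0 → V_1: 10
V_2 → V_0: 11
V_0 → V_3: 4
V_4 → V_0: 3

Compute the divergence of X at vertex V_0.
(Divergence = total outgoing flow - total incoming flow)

Divergence = sum of outgoing flows = 10 + (-11) + 4 + (-3) = 0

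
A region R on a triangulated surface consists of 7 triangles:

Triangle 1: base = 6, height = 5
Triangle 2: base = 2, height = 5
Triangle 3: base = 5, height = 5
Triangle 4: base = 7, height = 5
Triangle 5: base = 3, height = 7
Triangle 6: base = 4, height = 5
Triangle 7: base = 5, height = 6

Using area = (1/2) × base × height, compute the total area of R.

(1/2)×6×5 + (1/2)×2×5 + (1/2)×5×5 + (1/2)×7×5 + (1/2)×3×7 + (1/2)×4×5 + (1/2)×5×6 = 85.5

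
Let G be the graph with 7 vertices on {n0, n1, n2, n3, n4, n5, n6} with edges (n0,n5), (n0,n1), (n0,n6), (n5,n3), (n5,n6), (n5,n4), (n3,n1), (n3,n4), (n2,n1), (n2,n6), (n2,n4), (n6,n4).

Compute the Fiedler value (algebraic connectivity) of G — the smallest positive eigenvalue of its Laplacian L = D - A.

Degrees: deg(n0) = 3, deg(n1) = 3, deg(n2) = 3, deg(n3) = 3, deg(n4) = 4, deg(n5) = 4, deg(n6) = 4.
L = D − A with rows/columns ordered (n0, n1, n2, n3, n4, n5, n6):
  [ 3, -1,  0,  0,  0, -1, -1]
  [-1,  3, -1, -1,  0,  0,  0]
  [ 0, -1,  3,  0, -1,  0, -1]
  [ 0, -1,  0,  3, -1, -1,  0]
  [ 0,  0, -1, -1,  4, -1, -1]
  [-1,  0,  0, -1, -1,  4, -1]
  [-1,  0, -1,  0, -1, -1,  4]
Characteristic polynomial: det(λI − L) = λ(λ² − 8λ + 14)³.
Roots: λ = 0; (λ² − 8λ + 14) = 0 ⇒ λ = 4 ± √2 ≈ 2.5858, 5.4142 (multiplicity 3).
(Check: the roots sum (with multiplicity) to 24, matching trace L = Σdeg = 2·12 = 24.)
Laplacian eigenvalues: [0.0, 2.5858, 2.5858, 2.5858, 5.4142, 5.4142, 5.4142]. Algebraic connectivity (smallest non-zero eigenvalue) = 2.5858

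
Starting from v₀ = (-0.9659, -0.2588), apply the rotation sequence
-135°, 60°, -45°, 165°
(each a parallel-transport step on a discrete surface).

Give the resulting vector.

Total rotation: (-135°) + 60° + (-45°) + 165° = 45°. Final vector: (-0.5000, -0.8660)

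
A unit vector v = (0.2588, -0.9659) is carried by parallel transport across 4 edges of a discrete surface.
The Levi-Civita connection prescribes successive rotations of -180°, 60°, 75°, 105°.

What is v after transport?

Total rotation: (-180°) + 60° + 75° + 105° = 60°. Final vector: (0.9659, -0.2588)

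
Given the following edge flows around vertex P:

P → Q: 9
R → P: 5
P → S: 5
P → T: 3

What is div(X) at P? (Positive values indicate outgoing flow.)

Divergence = sum of outgoing flows = 9 + (-5) + 5 + 3 = 12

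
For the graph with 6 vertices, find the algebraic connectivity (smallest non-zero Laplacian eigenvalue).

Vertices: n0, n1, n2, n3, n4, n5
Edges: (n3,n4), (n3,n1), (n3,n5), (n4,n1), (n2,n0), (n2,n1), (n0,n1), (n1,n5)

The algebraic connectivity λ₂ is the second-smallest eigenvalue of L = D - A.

Degrees: deg(n0) = 2, deg(n1) = 5, deg(n2) = 2, deg(n3) = 3, deg(n4) = 2, deg(n5) = 2.
L = D − A with rows/columns ordered (n0, n1, n2, n3, n4, n5):
  [ 2, -1, -1,  0,  0,  0]
  [-1,  5, -1, -1, -1, -1]
  [-1, -1,  2,  0,  0,  0]
  [ 0, -1,  0,  3, -1, -1]
  [ 0, -1,  0, -1,  2,  0]
  [ 0, -1,  0, -1,  0,  2]
Characteristic polynomial: det(λI − L) = λ(λ − 1)(λ − 2)(λ − 3)(λ − 4)(λ − 6).
Roots: λ = 0; (λ − 1) = 0 ⇒ λ = 1; (λ − 2) = 0 ⇒ λ = 2; (λ − 3) = 0 ⇒ λ = 3; (λ − 4) = 0 ⇒ λ = 4; (λ − 6) = 0 ⇒ λ = 6.
(Check: the roots sum (with multiplicity) to 16, matching trace L = Σdeg = 2·8 = 16.)
Laplacian eigenvalues: [0.0, 1.0, 2.0, 3.0, 4.0, 6.0]. Algebraic connectivity (smallest non-zero eigenvalue) = 1.0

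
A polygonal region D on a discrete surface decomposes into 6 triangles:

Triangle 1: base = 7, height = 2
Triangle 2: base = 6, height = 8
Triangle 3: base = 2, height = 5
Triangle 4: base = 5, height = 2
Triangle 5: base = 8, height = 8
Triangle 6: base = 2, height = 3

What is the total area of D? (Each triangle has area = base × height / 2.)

(1/2)×7×2 + (1/2)×6×8 + (1/2)×2×5 + (1/2)×5×2 + (1/2)×8×8 + (1/2)×2×3 = 76.0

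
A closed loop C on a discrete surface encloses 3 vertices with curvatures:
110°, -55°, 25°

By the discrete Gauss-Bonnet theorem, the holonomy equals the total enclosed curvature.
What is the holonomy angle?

Holonomy = total enclosed curvature = 110° + (-55°) + 25° = 80°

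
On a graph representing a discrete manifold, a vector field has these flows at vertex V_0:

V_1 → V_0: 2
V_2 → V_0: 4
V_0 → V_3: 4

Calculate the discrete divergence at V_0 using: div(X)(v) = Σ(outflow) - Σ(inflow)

Divergence = sum of outgoing flows = (-2) + (-4) + 4 = -2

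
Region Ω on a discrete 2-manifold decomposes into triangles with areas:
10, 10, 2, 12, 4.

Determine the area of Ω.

10 + 10 + 2 + 12 + 4 = 38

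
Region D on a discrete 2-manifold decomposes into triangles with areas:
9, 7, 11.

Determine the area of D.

9 + 7 + 11 = 27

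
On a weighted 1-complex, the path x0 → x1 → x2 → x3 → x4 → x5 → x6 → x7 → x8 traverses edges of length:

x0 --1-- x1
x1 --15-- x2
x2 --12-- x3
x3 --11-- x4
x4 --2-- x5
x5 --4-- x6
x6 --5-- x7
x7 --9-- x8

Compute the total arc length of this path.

Arc length = 1 + 15 + 12 + 11 + 2 + 4 + 5 + 9 = 59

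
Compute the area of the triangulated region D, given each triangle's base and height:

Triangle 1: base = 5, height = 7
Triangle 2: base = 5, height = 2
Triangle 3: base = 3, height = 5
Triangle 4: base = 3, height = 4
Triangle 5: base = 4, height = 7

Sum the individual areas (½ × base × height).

(1/2)×5×7 + (1/2)×5×2 + (1/2)×3×5 + (1/2)×3×4 + (1/2)×4×7 = 50.0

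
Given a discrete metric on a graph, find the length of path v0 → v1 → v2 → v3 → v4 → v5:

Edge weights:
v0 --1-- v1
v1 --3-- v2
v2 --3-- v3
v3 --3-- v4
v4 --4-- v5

Arc length = 1 + 3 + 3 + 3 + 4 = 14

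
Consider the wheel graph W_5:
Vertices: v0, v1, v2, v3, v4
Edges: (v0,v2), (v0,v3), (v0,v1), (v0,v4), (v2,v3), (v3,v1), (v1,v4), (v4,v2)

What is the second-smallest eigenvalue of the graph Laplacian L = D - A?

The wheel W_5 is the join K_1 ∨ C_4 (a hub joined to every vertex of a cycle of length 4). For a join G ∨ H (G on p vertices, H on q vertices) the Laplacian spectrum is 0, p+q, the eigenvalues of L(G) other than one 0 each shifted by +q, and the eigenvalues of L(H) other than one 0 each shifted by +p. With G = K_1 (p = 1, nothing left after dropping its 0) and H = C_4 (q = 4, eigenvalues 2 − 2cos(2πk/4), k = 0, …, 3; drop k = 0), the spectrum of W_5 is 0, 5, and 1 + (2 − 2cos(2πk/4)) = 3 − 2cos(2πk/4) for k = 1, …, 3:
k=1: 3 − 2cos(π/2) = 3.0; k=2: 3 − 2cos(π) = 5.0; k=3: 3 − 2cos(3π/2) = 3.0.
Laplacian eigenvalues: [0.0, 3.0, 3.0, 5.0, 5.0]. Algebraic connectivity (smallest non-zero eigenvalue) = 3.0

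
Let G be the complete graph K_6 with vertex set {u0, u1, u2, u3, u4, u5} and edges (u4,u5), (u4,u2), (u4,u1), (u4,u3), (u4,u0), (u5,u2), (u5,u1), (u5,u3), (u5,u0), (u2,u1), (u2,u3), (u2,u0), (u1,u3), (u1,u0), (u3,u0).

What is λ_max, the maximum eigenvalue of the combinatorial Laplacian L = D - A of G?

For the complete graph K_n, L = nI − J (J = all-ones matrix). J has eigenvalues n (once, eigenvector 𝟙) and 0 (multiplicity n−1), so L has eigenvalues 0 (once) and n (multiplicity n−1). Here n = 6: eigenvalue 0 once and 6 with multiplicity 5.
Laplacian eigenvalues: [0.0, 6.0, 6.0, 6.0, 6.0, 6.0]. Largest eigenvalue (spectral radius) = 6.0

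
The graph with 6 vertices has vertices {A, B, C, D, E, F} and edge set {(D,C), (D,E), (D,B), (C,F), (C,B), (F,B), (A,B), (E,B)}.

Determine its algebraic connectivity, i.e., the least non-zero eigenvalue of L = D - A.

Degrees: deg(A) = 1, deg(B) = 5, deg(C) = 3, deg(D) = 3, deg(E) = 2, deg(F) = 2.
L = D − A with rows/columns ordered (A, B, C, D, E, F):
  [ 1, -1,  0,  0,  0,  0]
  [-1,  5, -1, -1, -1, -1]
  [ 0, -1,  3, -1,  0, -1]
  [ 0, -1, -1,  3, -1,  0]
  [ 0, -1,  0, -1,  2,  0]
  [ 0, -1, -1,  0,  0,  2]
Characteristic polynomial: det(λI − L) = λ(λ − 1)(λ² − 6λ + 7)(λ − 3)(λ − 6).
Roots: λ = 0; (λ − 1) = 0 ⇒ λ = 1; (λ² − 6λ + 7) = 0 ⇒ λ = 3 ± √2 ≈ 1.5858, 4.4142; (λ − 3) = 0 ⇒ λ = 3; (λ − 6) = 0 ⇒ λ = 6.
(Check: the roots sum (with multiplicity) to 16, matching trace L = Σdeg = 2·8 = 16.)
Laplacian eigenvalues: [0.0, 1.0, 1.5858, 3.0, 4.4142, 6.0]. Algebraic connectivity (smallest non-zero eigenvalue) = 1.0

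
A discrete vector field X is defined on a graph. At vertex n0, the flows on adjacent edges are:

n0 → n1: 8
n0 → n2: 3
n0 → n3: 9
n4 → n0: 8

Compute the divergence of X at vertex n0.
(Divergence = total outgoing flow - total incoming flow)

Divergence = sum of outgoing flows = 8 + 3 + 9 + (-8) = 12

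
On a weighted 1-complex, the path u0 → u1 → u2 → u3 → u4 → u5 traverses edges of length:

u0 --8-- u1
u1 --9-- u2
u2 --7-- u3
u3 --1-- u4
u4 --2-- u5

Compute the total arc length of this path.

Arc length = 8 + 9 + 7 + 1 + 2 = 27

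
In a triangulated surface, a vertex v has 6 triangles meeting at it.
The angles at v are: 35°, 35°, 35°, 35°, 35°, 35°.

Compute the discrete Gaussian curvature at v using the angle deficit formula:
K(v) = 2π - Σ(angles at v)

Sum of angles = 210°. K = 360° - 210° = 150°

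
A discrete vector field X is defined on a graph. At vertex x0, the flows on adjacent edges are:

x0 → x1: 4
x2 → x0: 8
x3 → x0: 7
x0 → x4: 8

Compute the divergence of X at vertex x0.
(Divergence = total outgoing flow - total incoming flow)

Divergence = sum of outgoing flows = 4 + (-8) + (-7) + 8 = -3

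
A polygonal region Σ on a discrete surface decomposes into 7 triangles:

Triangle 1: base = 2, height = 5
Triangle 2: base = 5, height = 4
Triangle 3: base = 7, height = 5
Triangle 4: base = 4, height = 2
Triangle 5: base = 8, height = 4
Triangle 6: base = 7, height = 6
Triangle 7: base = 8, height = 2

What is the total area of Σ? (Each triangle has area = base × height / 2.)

(1/2)×2×5 + (1/2)×5×4 + (1/2)×7×5 + (1/2)×4×2 + (1/2)×8×4 + (1/2)×7×6 + (1/2)×8×2 = 81.5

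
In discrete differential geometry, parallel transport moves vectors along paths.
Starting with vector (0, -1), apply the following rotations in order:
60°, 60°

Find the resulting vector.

Total rotation: 60° + 60° = 120°. Final vector: (0.8660, 0.5000)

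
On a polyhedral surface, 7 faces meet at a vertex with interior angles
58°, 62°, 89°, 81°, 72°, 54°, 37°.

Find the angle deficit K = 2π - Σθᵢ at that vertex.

Sum of angles = 453°. K = 360° - 453° = -93° = -31π/60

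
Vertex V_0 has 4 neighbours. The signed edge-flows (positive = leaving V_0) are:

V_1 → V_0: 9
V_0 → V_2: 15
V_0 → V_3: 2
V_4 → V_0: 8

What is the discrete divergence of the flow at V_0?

Divergence = sum of outgoing flows = (-9) + 15 + 2 + (-8) = 0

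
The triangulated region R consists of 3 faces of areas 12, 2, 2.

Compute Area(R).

12 + 2 + 2 = 16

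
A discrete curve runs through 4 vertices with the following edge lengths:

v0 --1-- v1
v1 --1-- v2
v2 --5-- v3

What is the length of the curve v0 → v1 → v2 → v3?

Arc length = 1 + 1 + 5 = 7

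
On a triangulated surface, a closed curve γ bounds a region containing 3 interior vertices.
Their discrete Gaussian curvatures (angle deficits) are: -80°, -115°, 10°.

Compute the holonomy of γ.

Holonomy = total enclosed curvature = (-80°) + (-115°) + 10° = -185°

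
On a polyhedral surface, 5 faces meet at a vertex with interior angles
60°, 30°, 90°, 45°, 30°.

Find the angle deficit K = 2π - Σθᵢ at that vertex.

Sum of angles = 255°. K = 360° - 255° = 105° = 7π/12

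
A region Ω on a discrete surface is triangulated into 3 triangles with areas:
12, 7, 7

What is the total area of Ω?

12 + 7 + 7 = 26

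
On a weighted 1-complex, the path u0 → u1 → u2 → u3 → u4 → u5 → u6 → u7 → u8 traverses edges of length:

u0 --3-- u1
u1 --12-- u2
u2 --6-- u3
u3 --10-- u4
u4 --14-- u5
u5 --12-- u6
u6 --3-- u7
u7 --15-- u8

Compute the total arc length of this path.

Arc length = 3 + 12 + 6 + 10 + 14 + 12 + 3 + 15 = 75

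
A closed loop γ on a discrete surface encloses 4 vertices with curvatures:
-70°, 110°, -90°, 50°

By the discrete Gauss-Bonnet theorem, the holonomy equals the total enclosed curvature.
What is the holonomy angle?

Holonomy = total enclosed curvature = (-70°) + 110° + (-90°) + 50° = 0°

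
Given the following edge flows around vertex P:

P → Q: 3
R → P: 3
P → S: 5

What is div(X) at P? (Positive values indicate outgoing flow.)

Divergence = sum of outgoing flows = 3 + (-3) + 5 = 5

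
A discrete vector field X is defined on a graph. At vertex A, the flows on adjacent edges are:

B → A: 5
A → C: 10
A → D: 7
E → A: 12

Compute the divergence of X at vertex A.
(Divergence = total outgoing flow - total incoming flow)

Divergence = sum of outgoing flows = (-5) + 10 + 7 + (-12) = 0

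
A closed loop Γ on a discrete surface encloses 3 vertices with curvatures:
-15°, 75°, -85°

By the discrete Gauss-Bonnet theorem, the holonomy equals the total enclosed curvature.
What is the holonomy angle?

Holonomy = total enclosed curvature = (-15°) + 75° + (-85°) = -25°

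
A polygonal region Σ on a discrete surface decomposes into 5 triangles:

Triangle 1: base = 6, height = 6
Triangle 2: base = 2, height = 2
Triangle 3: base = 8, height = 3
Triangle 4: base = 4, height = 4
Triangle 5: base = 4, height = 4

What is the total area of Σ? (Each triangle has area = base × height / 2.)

(1/2)×6×6 + (1/2)×2×2 + (1/2)×8×3 + (1/2)×4×4 + (1/2)×4×4 = 48.0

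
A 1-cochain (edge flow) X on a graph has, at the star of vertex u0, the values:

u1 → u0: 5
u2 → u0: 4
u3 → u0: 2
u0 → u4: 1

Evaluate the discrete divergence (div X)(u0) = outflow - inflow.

Divergence = sum of outgoing flows = (-5) + (-4) + (-2) + 1 = -10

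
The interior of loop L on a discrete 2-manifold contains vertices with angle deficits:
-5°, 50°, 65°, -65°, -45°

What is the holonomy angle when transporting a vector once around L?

Holonomy = total enclosed curvature = (-5°) + 50° + 65° + (-65°) + (-45°) = 0°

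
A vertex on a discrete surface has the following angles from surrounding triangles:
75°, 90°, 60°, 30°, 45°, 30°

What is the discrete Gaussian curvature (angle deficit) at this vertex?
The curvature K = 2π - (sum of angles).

Sum of angles = 330°. K = 360° - 330° = 30° = π/6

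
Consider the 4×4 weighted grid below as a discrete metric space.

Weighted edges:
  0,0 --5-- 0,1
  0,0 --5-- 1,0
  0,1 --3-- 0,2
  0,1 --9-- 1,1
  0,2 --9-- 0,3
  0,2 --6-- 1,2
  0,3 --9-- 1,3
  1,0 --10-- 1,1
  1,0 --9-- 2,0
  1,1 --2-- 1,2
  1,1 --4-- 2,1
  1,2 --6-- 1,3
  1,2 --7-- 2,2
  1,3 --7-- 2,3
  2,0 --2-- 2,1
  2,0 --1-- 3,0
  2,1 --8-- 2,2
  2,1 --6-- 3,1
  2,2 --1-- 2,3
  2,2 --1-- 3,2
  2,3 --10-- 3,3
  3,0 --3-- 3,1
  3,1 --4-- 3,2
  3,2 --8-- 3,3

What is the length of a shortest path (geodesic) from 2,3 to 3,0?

Shortest path: 2,3 → 2,2 → 3,2 → 3,1 → 3,0, total weight = 9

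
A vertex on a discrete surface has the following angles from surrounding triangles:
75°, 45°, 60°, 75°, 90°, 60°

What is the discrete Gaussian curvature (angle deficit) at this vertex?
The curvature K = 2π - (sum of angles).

Sum of angles = 405°. K = 360° - 405° = -45°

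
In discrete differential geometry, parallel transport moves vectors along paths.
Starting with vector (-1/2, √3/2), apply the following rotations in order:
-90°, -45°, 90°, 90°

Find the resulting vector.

Total rotation: (-90°) + (-45°) + 90° + 90° = 45°. Final vector: (-0.9659, 0.2588)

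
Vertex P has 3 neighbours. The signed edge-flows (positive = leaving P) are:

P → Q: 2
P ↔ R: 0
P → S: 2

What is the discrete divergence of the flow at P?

Divergence = sum of outgoing flows = 2 + 0 + 2 = 4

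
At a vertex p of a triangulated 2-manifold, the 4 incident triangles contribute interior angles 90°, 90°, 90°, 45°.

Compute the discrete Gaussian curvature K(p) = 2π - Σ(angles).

Sum of angles = 315°. K = 360° - 315° = 45°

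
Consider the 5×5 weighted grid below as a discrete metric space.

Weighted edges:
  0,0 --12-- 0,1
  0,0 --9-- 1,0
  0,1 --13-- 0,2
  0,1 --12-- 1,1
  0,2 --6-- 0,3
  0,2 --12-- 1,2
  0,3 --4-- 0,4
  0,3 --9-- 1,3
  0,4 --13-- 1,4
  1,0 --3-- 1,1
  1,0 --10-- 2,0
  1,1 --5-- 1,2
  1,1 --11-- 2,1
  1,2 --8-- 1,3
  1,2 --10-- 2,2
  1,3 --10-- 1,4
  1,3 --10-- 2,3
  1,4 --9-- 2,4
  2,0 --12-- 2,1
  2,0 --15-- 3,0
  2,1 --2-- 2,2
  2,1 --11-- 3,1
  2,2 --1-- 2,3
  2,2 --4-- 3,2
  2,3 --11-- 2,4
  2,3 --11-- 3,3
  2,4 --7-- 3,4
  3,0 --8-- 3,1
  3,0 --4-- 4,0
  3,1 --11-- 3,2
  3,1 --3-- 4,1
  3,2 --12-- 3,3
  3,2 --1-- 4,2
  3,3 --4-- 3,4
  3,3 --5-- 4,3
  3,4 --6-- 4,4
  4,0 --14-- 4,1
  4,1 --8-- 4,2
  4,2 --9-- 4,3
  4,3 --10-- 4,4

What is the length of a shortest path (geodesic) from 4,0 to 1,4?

Shortest path: 4,0 → 3,0 → 3,1 → 2,1 → 2,2 → 2,3 → 1,3 → 1,4, total weight = 46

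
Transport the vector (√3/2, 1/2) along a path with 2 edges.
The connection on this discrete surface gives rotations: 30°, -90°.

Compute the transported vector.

Total rotation: 30° + (-90°) = -60°. Final vector: (0.8660, -0.5000)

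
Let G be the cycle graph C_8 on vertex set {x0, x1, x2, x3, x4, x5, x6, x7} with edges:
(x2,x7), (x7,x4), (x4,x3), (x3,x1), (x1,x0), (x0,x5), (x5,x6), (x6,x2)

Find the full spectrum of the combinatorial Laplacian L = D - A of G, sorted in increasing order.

The cycle graph C_n has Laplacian eigenvalues λ_k = 2 − 2cos(2πk/n), k = 0, 1, …, n−1. Here n = 8:
k=0: 2 − 2cos(0) = 0.0; k=1: 2 − 2cos(π/4) = 0.5858; k=2: 2 − 2cos(π/2) = 2.0; k=3: 2 − 2cos(3π/4) = 3.4142; k=4: 2 − 2cos(π) = 4.0; k=5: 2 − 2cos(5π/4) = 3.4142; k=6: 2 − 2cos(3π/2) = 2.0; k=7: 2 − 2cos(7π/4) = 0.5858.
Laplacian eigenvalues (increasing order): [0.0, 0.5858, 0.5858, 2.0, 2.0, 3.4142, 3.4142, 4.0]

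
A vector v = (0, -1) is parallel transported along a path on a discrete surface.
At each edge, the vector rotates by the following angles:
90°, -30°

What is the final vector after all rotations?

Total rotation: 90° + (-30°) = 60°. Final vector: (0.8660, -0.5000)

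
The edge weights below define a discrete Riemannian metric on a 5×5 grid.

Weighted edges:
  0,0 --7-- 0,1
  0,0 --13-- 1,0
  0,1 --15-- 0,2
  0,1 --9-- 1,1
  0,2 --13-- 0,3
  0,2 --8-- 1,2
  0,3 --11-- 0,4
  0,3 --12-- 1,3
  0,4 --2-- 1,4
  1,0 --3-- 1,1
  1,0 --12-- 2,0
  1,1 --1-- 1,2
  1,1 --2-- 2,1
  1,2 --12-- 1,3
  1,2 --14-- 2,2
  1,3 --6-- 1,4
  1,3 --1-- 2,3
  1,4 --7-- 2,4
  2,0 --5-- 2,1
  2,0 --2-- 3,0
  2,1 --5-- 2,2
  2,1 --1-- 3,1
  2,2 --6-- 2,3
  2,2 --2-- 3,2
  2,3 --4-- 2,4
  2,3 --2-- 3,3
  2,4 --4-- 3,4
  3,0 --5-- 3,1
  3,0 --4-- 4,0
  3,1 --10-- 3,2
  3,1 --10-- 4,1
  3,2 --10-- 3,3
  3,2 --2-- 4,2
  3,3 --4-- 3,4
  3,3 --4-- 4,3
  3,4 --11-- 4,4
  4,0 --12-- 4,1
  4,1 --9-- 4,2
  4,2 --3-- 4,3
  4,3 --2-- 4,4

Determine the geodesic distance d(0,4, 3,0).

Shortest path: 0,4 → 1,4 → 1,3 → 2,3 → 2,2 → 2,1 → 3,1 → 3,0, total weight = 26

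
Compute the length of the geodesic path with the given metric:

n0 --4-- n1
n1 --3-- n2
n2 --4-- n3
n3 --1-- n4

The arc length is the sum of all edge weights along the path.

Arc length = 4 + 3 + 4 + 1 = 12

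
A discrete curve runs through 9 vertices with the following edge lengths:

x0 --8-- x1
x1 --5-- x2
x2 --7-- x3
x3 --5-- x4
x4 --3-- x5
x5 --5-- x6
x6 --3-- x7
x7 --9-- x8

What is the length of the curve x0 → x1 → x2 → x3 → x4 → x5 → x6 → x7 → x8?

Arc length = 8 + 5 + 7 + 5 + 3 + 5 + 3 + 9 = 45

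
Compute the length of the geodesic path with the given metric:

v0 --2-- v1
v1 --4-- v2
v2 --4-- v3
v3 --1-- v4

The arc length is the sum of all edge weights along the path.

Arc length = 2 + 4 + 4 + 1 = 11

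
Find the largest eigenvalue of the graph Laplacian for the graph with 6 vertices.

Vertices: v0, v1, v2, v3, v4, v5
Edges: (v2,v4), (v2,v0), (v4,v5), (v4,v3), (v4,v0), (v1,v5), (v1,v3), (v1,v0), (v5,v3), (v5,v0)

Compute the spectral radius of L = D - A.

Degrees: deg(v0) = 4, deg(v1) = 3, deg(v2) = 2, deg(v3) = 3, deg(v4) = 4, deg(v5) = 4.
L = D − A with rows/columns ordered (v0, v1, v2, v3, v4, v5):
  [ 4, -1, -1,  0, -1, -1]
  [-1,  3,  0, -1,  0, -1]
  [-1,  0,  2,  0, -1,  0]
  [ 0, -1,  0,  3, -1, -1]
  [-1,  0, -1, -1,  4, -1]
  [-1, -1,  0, -1, -1,  4]
Characteristic polynomial: det(λI − L) = λ(λ² − 7λ + 9)(λ² − 9λ + 19)(λ − 4).
Roots: λ = 0; (λ² − 7λ + 9) = 0 ⇒ λ = (7 ± √13)/2 ≈ 1.6972, 5.3028; (λ² − 9λ + 19) = 0 ⇒ λ = (9 ± √5)/2 ≈ 3.382, 5.618; (λ − 4) = 0 ⇒ λ = 4.
(Check: the roots sum (with multiplicity) to 20, matching trace L = Σdeg = 2·10 = 20.)
Laplacian eigenvalues: [0.0, 1.6972, 3.382, 4.0, 5.3028, 5.618]. Largest eigenvalue (spectral radius) = 5.618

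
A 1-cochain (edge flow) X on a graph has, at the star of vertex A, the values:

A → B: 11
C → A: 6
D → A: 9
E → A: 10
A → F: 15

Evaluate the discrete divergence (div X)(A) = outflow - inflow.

Divergence = sum of outgoing flows = 11 + (-6) + (-9) + (-10) + 15 = 1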